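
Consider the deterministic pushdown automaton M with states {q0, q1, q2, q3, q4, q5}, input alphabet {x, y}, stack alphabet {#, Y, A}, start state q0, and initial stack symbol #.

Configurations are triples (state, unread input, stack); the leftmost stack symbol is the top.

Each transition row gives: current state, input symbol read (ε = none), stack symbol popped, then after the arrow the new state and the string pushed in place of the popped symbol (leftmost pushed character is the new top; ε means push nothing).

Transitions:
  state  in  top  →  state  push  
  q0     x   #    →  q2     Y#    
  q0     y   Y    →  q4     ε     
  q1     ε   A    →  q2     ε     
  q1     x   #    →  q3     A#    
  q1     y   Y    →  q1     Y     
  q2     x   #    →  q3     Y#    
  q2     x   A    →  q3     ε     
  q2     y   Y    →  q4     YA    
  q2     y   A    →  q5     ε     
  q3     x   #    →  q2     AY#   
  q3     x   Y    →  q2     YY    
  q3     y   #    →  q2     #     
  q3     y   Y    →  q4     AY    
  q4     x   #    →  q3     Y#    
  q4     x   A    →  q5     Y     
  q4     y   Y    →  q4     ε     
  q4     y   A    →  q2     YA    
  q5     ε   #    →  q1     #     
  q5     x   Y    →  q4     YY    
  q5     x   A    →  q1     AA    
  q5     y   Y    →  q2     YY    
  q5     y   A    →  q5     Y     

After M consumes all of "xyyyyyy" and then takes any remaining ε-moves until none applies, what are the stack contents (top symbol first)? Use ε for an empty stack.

(q0, xyyyyyy, #)
  read x, top #: go to q2, push Y# → (q2, yyyyyy, Y#)
  read y, top Y: go to q4, push YA → (q4, yyyyy, YA#)
  read y, top Y: go to q4, push ε → (q4, yyyy, A#)
  read y, top A: go to q2, push YA → (q2, yyy, YA#)
  read y, top Y: go to q4, push YA → (q4, yy, YAA#)
  read y, top Y: go to q4, push ε → (q4, y, AA#)
  read y, top A: go to q2, push YA → (q2, ε, YAA#)
All input consumed in state q2 with stack YAA#.

YAA#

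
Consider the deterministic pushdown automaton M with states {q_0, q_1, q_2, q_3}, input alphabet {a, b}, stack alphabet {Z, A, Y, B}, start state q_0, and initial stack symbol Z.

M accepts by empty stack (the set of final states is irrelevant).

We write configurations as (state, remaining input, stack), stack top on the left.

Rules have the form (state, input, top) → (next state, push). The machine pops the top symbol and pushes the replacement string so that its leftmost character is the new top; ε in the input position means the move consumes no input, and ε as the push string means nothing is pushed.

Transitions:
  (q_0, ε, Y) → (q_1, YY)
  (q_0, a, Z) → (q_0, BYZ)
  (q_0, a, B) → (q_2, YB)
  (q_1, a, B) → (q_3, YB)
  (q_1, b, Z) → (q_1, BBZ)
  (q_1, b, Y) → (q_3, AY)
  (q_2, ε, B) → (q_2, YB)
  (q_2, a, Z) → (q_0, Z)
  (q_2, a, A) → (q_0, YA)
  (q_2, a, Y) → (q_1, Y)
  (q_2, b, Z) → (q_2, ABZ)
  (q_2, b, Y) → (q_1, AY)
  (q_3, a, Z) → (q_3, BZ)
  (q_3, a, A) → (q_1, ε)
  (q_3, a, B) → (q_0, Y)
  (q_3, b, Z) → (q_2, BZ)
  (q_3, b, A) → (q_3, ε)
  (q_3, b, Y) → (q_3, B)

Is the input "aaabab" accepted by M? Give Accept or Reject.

Reject

(q_0, aaabab, Z)
  read a, top Z: go to q_0, push BYZ → (q_0, aabab, BYZ)
  read a, top B: go to q_2, push YB → (q_2, abab, YBYZ)
  read a, top Y: go to q_1, push Y → (q_1, bab, YBYZ)
  read b, top Y: go to q_3, push AY → (q_3, ab, AYBYZ)
  read a, top A: go to q_1, push ε → (q_1, b, YBYZ)
  read b, top Y: go to q_3, push AY → (q_3, ε, AYBYZ)
All input consumed; stack is AYBYZ, not empty, and no further ε-move applies.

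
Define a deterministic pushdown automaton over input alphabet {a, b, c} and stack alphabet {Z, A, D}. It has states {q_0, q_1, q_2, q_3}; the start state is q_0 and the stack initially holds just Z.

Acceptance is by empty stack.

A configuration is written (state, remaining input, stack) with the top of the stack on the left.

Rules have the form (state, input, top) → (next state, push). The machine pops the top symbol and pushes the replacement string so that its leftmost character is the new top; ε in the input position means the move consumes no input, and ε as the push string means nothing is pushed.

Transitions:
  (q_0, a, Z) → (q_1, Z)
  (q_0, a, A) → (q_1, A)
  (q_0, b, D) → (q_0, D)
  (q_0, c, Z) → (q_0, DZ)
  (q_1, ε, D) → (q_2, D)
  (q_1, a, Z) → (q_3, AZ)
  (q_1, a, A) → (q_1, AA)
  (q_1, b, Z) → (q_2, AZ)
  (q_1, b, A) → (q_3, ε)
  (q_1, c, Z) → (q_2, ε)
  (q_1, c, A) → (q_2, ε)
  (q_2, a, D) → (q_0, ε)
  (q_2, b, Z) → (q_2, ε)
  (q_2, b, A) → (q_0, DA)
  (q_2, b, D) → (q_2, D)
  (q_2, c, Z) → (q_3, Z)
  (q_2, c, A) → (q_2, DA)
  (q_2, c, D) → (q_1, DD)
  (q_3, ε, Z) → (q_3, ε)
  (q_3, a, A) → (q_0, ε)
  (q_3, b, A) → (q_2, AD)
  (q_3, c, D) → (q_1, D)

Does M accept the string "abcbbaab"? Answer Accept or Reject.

(q_0, abcbbaab, Z)
  read a, top Z: go to q_1, push Z → (q_1, bcbbaab, Z)
  read b, top Z: go to q_2, push AZ → (q_2, cbbaab, AZ)
  read c, top A: go to q_2, push DA → (q_2, bbaab, DAZ)
  read b, top D: go to q_2, push D → (q_2, baab, DAZ)
  read b, top D: go to q_2, push D → (q_2, aab, DAZ)
  read a, top D: go to q_0, push ε → (q_0, ab, AZ)
  read a, top A: go to q_1, push A → (q_1, b, AZ)
  read b, top A: go to q_3, push ε → (q_3, ε, Z)
  ε-move, top Z: go to q_3, push ε → (q_3, ε, ε)
All input consumed and the stack is empty.

Accept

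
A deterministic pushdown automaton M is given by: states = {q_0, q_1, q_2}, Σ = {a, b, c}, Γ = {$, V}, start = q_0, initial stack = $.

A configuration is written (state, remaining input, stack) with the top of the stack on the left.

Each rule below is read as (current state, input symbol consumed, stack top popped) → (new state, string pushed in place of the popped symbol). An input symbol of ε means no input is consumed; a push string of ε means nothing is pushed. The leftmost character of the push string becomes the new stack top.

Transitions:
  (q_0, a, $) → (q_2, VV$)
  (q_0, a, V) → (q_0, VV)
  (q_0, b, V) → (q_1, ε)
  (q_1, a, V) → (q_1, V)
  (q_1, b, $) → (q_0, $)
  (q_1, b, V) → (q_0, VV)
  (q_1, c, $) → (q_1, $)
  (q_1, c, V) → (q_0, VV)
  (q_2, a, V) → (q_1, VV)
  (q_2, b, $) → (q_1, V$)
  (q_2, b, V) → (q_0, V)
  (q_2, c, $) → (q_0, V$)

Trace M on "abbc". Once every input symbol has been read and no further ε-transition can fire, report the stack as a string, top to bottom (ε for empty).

VV$

(q_0, abbc, $) ⊢ (q_2, bbc, VV$) ⊢ (q_0, bc, VV$) ⊢ (q_1, c, V$) ⊢ (q_0, ε, VV$)
All input consumed in state q_0 with stack VV$.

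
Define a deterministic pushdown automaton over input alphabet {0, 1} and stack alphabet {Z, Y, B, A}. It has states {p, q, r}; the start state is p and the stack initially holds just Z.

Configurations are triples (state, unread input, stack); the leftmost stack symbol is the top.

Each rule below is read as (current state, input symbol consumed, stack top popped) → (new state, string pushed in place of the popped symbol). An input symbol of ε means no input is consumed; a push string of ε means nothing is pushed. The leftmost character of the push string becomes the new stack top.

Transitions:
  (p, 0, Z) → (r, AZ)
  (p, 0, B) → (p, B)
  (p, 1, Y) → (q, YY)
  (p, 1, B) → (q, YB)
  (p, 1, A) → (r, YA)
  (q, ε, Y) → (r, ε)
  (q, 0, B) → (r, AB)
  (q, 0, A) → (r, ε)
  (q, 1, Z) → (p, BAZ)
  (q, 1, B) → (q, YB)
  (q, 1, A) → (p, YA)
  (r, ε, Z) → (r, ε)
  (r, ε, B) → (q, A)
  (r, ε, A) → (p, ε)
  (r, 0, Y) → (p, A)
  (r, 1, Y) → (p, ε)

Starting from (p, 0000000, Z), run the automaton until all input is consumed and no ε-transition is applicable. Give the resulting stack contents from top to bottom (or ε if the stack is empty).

(p, 0000000, Z)
  read 0, top Z: go to r, push AZ → (r, 000000, AZ)
  ε-move, top A: go to p, push ε → (p, 000000, Z)
  read 0, top Z: go to r, push AZ → (r, 00000, AZ)
  ε-move, top A: go to p, push ε → (p, 00000, Z)
  read 0, top Z: go to r, push AZ → (r, 0000, AZ)
  ε-move, top A: go to p, push ε → (p, 0000, Z)
  read 0, top Z: go to r, push AZ → (r, 000, AZ)
  ε-move, top A: go to p, push ε → (p, 000, Z)
  read 0, top Z: go to r, push AZ → (r, 00, AZ)
  ε-move, top A: go to p, push ε → (p, 00, Z)
  read 0, top Z: go to r, push AZ → (r, 0, AZ)
  ε-move, top A: go to p, push ε → (p, 0, Z)
  read 0, top Z: go to r, push AZ → (r, ε, AZ)
  ε-move, top A: go to p, push ε → (p, ε, Z)
All input consumed in state p with stack Z.

Z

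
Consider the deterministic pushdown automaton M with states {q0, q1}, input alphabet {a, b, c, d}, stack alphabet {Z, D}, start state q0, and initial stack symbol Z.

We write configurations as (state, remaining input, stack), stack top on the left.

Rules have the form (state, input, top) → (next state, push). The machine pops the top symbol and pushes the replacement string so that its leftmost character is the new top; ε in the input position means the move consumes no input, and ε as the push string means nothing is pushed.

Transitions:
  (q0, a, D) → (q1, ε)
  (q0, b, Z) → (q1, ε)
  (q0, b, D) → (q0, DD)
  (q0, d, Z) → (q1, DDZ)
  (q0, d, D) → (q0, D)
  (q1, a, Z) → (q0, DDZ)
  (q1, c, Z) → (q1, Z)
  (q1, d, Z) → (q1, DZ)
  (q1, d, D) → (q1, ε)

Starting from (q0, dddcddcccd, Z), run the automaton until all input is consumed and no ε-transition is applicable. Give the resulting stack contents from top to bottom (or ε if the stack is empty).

DZ

(q0, dddcddcccd, Z)
  read d, top Z: go to q1, push DDZ → (q1, ddcddcccd, DDZ)
  read d, top D: go to q1, push ε → (q1, dcddcccd, DZ)
  read d, top D: go to q1, push ε → (q1, cddcccd, Z)
  read c, top Z: go to q1, push Z → (q1, ddcccd, Z)
  read d, top Z: go to q1, push DZ → (q1, dcccd, DZ)
  read d, top D: go to q1, push ε → (q1, cccd, Z)
  read c, top Z: go to q1, push Z → (q1, ccd, Z)
  read c, top Z: go to q1, push Z → (q1, cd, Z)
  read c, top Z: go to q1, push Z → (q1, d, Z)
  read d, top Z: go to q1, push DZ → (q1, ε, DZ)
All input consumed in state q1 with stack DZ.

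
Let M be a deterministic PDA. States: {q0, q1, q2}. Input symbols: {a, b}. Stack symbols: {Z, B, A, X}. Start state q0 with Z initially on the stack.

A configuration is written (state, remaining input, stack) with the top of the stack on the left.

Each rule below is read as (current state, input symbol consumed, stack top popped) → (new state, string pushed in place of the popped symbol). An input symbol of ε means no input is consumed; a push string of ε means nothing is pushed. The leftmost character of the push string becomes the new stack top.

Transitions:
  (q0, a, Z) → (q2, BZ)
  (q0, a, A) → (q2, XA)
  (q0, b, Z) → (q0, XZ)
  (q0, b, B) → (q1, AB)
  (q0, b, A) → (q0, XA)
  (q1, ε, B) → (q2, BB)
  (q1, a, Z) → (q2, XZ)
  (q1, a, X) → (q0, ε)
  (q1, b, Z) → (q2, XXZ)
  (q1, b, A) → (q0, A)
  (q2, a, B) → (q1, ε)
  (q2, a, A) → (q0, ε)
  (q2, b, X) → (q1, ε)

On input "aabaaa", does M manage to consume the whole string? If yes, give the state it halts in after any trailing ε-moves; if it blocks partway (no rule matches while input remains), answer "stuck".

(q0, aabaaa, Z)
  read a, top Z: go to q2, push BZ → (q2, abaaa, BZ)
  read a, top B: go to q1, push ε → (q1, baaa, Z)
  read b, top Z: go to q2, push XXZ → (q2, aaa, XXZ)
No transition for (q2, a, top X); M blocks with input aaa remaining.

stuck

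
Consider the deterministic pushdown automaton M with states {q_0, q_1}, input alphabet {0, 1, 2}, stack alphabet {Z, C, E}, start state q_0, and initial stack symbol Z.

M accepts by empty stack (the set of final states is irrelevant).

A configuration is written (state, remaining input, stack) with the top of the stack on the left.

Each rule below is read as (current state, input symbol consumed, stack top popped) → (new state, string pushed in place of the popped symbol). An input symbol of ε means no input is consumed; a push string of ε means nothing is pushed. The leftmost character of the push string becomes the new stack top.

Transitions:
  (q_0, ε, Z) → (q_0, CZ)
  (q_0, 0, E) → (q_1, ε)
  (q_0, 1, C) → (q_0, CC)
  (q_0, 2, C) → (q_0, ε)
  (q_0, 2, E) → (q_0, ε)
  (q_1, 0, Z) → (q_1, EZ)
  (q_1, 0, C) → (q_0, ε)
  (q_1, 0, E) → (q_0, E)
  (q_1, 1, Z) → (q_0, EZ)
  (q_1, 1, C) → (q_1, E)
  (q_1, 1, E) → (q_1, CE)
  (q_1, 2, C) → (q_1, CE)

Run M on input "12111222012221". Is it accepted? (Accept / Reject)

(q_0, 12111222012221, Z) ⊢ (q_0, 12111222012221, CZ) ⊢ (q_0, 2111222012221, CCZ) ⊢ (q_0, 111222012221, CZ) ⊢ (q_0, 11222012221, CCZ) ⊢ (q_0, 1222012221, CCCZ) ⊢ (q_0, 222012221, CCCCZ) ⊢ (q_0, 22012221, CCCZ) ⊢ (q_0, 2012221, CCZ) ⊢ (q_0, 012221, CZ)
No transition applies at (q_0, 012221, CZ); input not fully consumed.

Reject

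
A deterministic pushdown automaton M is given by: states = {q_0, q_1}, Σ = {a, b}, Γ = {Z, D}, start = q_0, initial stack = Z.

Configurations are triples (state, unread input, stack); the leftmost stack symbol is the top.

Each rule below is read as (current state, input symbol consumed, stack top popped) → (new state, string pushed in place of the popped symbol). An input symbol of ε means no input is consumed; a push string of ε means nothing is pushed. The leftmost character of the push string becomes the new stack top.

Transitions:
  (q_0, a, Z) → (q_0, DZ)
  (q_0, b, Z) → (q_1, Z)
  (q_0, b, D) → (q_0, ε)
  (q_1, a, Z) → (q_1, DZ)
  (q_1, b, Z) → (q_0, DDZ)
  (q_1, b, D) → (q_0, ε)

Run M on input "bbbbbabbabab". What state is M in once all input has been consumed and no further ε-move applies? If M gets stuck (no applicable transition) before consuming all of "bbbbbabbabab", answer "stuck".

(q_0, bbbbbabbabab, Z) ⊢ (q_1, bbbbabbabab, Z) ⊢ (q_0, bbbabbabab, DDZ) ⊢ (q_0, bbabbabab, DZ) ⊢ (q_0, babbabab, Z) ⊢ (q_1, abbabab, Z) ⊢ (q_1, bbabab, DZ) ⊢ (q_0, babab, Z) ⊢ (q_1, abab, Z) ⊢ (q_1, bab, DZ) ⊢ (q_0, ab, Z) ⊢ (q_0, b, DZ) ⊢ (q_0, ε, Z)
All input consumed; M is in state q_0.

q_0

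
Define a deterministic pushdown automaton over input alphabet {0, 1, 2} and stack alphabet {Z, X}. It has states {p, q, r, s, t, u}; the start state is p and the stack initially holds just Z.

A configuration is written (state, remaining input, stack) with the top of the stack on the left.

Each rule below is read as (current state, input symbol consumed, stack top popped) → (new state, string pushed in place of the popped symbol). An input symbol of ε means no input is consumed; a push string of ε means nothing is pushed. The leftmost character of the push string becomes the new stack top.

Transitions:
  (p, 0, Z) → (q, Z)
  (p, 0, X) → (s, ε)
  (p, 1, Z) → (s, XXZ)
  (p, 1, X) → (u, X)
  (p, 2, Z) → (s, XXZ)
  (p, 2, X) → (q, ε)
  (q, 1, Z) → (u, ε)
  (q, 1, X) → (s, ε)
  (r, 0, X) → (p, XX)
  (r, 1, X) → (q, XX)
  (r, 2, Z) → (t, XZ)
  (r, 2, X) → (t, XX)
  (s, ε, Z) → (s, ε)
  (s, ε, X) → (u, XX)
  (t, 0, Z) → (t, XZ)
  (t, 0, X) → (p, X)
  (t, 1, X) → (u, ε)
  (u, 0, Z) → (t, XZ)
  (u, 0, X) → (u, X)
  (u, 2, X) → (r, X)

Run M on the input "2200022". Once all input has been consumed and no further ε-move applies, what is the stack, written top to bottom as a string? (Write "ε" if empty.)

XXXXXZ

(p, 2200022, Z)
  read 2, top Z: go to s, push XXZ → (s, 200022, XXZ)
  ε-move, top X: go to u, push XX → (u, 200022, XXXZ)
  read 2, top X: go to r, push X → (r, 00022, XXXZ)
  read 0, top X: go to p, push XX → (p, 0022, XXXXZ)
  read 0, top X: go to s, push ε → (s, 022, XXXZ)
  ε-move, top X: go to u, push XX → (u, 022, XXXXZ)
  read 0, top X: go to u, push X → (u, 22, XXXXZ)
  read 2, top X: go to r, push X → (r, 2, XXXXZ)
  read 2, top X: go to t, push XX → (t, ε, XXXXXZ)
All input consumed in state t with stack XXXXXZ.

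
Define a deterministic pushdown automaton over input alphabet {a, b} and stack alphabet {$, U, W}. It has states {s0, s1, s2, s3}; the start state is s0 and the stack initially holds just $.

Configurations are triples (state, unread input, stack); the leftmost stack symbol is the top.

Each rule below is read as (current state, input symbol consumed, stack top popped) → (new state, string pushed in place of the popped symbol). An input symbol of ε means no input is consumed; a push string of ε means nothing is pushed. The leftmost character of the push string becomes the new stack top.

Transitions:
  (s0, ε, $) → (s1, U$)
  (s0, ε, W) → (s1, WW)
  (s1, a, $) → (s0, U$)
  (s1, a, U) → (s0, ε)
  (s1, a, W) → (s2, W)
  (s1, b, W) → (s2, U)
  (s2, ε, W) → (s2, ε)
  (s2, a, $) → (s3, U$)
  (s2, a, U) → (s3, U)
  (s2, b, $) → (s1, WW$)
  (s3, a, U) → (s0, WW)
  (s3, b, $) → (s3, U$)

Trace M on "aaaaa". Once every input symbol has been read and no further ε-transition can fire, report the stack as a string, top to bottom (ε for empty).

U$

(s0, aaaaa, $)
  ε-move, top $: go to s1, push U$ → (s1, aaaaa, U$)
  read a, top U: go to s0, push ε → (s0, aaaa, $)
  ε-move, top $: go to s1, push U$ → (s1, aaaa, U$)
  read a, top U: go to s0, push ε → (s0, aaa, $)
  ε-move, top $: go to s1, push U$ → (s1, aaa, U$)
  read a, top U: go to s0, push ε → (s0, aa, $)
  ε-move, top $: go to s1, push U$ → (s1, aa, U$)
  read a, top U: go to s0, push ε → (s0, a, $)
  ε-move, top $: go to s1, push U$ → (s1, a, U$)
  read a, top U: go to s0, push ε → (s0, ε, $)
  ε-move, top $: go to s1, push U$ → (s1, ε, U$)
All input consumed in state s1 with stack U$.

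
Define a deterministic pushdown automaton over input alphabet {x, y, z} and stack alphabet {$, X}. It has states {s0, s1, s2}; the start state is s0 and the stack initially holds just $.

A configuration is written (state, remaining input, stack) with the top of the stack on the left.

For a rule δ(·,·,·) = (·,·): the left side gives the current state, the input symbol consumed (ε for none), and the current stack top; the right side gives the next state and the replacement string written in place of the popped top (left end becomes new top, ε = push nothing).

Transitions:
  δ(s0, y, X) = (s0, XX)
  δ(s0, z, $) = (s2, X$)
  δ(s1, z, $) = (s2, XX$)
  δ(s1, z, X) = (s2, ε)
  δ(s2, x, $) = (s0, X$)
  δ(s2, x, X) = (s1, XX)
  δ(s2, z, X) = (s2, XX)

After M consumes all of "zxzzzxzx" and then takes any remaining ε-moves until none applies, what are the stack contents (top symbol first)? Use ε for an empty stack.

XXXX$

(s0, zxzzzxzx, $)
  read z, top $: go to s2, push X$ → (s2, xzzzxzx, X$)
  read x, top X: go to s1, push XX → (s1, zzzxzx, XX$)
  read z, top X: go to s2, push ε → (s2, zzxzx, X$)
  read z, top X: go to s2, push XX → (s2, zxzx, XX$)
  read z, top X: go to s2, push XX → (s2, xzx, XXX$)
  read x, top X: go to s1, push XX → (s1, zx, XXXX$)
  read z, top X: go to s2, push ε → (s2, x, XXX$)
  read x, top X: go to s1, push XX → (s1, ε, XXXX$)
All input consumed in state s1 with stack XXXX$.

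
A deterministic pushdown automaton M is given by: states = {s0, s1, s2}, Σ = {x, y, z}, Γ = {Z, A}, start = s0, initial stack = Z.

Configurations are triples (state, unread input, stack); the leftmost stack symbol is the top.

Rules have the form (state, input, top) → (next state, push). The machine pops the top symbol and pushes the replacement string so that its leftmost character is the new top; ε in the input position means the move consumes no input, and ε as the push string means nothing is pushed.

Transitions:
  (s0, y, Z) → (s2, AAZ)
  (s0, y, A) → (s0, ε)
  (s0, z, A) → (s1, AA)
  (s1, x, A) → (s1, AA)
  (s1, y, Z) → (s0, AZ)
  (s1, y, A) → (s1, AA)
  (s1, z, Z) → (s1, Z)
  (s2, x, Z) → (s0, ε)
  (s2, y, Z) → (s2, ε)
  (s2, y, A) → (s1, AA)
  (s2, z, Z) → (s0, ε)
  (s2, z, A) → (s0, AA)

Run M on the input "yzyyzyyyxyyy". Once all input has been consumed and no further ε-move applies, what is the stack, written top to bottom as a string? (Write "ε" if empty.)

AAAAAAAAAZ

(s0, yzyyzyyyxyyy, Z)
  read y, top Z: go to s2, push AAZ → (s2, zyyzyyyxyyy, AAZ)
  read z, top A: go to s0, push AA → (s0, yyzyyyxyyy, AAAZ)
  read y, top A: go to s0, push ε → (s0, yzyyyxyyy, AAZ)
  read y, top A: go to s0, push ε → (s0, zyyyxyyy, AZ)
  read z, top A: go to s1, push AA → (s1, yyyxyyy, AAZ)
  read y, top A: go to s1, push AA → (s1, yyxyyy, AAAZ)
  read y, top A: go to s1, push AA → (s1, yxyyy, AAAAZ)
  read y, top A: go to s1, push AA → (s1, xyyy, AAAAAZ)
  read x, top A: go to s1, push AA → (s1, yyy, AAAAAAZ)
  read y, top A: go to s1, push AA → (s1, yy, AAAAAAAZ)
  read y, top A: go to s1, push AA → (s1, y, AAAAAAAAZ)
  read y, top A: go to s1, push AA → (s1, ε, AAAAAAAAAZ)
All input consumed in state s1 with stack AAAAAAAAAZ.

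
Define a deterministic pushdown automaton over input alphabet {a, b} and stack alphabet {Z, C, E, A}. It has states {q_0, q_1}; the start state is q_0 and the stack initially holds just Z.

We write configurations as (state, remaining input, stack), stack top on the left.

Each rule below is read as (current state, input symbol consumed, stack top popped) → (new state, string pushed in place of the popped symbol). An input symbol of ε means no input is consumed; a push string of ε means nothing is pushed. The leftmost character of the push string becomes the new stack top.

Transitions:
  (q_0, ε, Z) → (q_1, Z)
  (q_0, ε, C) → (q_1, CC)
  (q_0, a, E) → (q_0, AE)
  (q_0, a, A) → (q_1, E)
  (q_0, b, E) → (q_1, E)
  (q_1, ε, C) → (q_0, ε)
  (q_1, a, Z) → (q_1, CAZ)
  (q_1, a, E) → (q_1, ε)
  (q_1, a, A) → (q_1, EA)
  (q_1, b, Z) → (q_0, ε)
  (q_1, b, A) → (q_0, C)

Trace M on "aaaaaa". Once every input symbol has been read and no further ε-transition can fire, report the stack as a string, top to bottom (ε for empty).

(q_0, aaaaaa, Z)
  ε-move, top Z: go to q_1, push Z → (q_1, aaaaaa, Z)
  read a, top Z: go to q_1, push CAZ → (q_1, aaaaa, CAZ)
  ε-move, top C: go to q_0, push ε → (q_0, aaaaa, AZ)
  read a, top A: go to q_1, push E → (q_1, aaaa, EZ)
  read a, top E: go to q_1, push ε → (q_1, aaa, Z)
  read a, top Z: go to q_1, push CAZ → (q_1, aa, CAZ)
  ε-move, top C: go to q_0, push ε → (q_0, aa, AZ)
  read a, top A: go to q_1, push E → (q_1, a, EZ)
  read a, top E: go to q_1, push ε → (q_1, ε, Z)
All input consumed in state q_1 with stack Z.

Z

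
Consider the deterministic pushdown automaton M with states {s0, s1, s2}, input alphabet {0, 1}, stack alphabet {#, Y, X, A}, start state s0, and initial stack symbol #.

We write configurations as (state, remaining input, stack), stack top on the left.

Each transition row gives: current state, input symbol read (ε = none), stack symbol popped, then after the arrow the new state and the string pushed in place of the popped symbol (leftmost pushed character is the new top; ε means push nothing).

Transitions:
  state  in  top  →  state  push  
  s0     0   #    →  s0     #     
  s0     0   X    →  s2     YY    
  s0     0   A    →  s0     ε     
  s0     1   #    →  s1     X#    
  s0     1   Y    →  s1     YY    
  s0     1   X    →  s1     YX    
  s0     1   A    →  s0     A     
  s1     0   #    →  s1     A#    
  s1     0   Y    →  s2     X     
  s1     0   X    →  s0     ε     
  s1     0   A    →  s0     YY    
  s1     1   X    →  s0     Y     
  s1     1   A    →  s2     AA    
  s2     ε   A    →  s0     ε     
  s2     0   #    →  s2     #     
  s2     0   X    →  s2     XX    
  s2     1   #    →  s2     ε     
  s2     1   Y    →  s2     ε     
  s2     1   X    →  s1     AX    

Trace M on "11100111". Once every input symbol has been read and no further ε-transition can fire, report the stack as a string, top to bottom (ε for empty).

(s0, 11100111, #)
  read 1, top #: go to s1, push X# → (s1, 1100111, X#)
  read 1, top X: go to s0, push Y → (s0, 100111, Y#)
  read 1, top Y: go to s1, push YY → (s1, 00111, YY#)
  read 0, top Y: go to s2, push X → (s2, 0111, XY#)
  read 0, top X: go to s2, push XX → (s2, 111, XXY#)
  read 1, top X: go to s1, push AX → (s1, 11, AXXY#)
  read 1, top A: go to s2, push AA → (s2, 1, AAXXY#)
  ε-move, top A: go to s0, push ε → (s0, 1, AXXY#)
  read 1, top A: go to s0, push A → (s0, ε, AXXY#)
All input consumed in state s0 with stack AXXY#.

AXXY#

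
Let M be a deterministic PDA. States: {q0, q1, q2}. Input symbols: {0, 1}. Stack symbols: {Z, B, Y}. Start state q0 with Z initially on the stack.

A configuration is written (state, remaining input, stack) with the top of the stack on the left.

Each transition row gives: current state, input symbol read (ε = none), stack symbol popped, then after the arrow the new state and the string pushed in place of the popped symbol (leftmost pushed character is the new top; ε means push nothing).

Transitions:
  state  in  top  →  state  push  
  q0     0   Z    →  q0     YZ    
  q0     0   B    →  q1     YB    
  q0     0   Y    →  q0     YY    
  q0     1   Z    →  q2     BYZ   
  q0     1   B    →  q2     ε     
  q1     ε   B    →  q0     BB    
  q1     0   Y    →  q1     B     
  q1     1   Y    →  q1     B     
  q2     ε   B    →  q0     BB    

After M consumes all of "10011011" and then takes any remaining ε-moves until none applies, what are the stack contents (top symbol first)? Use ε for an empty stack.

(q0, 10011011, Z)
  read 1, top Z: go to q2, push BYZ → (q2, 0011011, BYZ)
  ε-move, top B: go to q0, push BB → (q0, 0011011, BBYZ)
  read 0, top B: go to q1, push YB → (q1, 011011, YBBYZ)
  read 0, top Y: go to q1, push B → (q1, 11011, BBBYZ)
  ε-move, top B: go to q0, push BB → (q0, 11011, BBBBYZ)
  read 1, top B: go to q2, push ε → (q2, 1011, BBBYZ)
  ε-move, top B: go to q0, push BB → (q0, 1011, BBBBYZ)
  read 1, top B: go to q2, push ε → (q2, 011, BBBYZ)
  ε-move, top B: go to q0, push BB → (q0, 011, BBBBYZ)
  read 0, top B: go to q1, push YB → (q1, 11, YBBBBYZ)
  read 1, top Y: go to q1, push B → (q1, 1, BBBBBYZ)
  ε-move, top B: go to q0, push BB → (q0, 1, BBBBBBYZ)
  read 1, top B: go to q2, push ε → (q2, ε, BBBBBYZ)
  ε-move, top B: go to q0, push BB → (q0, ε, BBBBBBYZ)
All input consumed in state q0 with stack BBBBBBYZ.

BBBBBBYZ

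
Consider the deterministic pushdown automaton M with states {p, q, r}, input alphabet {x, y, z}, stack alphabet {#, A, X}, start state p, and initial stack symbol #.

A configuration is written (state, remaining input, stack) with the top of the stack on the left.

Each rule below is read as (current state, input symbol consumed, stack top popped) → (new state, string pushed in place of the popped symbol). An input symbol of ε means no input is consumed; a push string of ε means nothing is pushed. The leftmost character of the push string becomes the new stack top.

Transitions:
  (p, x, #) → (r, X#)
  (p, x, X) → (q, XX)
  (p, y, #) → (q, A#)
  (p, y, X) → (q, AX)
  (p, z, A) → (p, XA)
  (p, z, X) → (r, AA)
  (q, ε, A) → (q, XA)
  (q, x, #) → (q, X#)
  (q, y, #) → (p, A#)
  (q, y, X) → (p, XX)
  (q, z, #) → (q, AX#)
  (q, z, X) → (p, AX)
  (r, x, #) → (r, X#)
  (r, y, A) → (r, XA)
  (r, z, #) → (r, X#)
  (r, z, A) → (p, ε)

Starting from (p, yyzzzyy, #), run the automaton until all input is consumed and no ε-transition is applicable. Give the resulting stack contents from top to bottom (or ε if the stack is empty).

XXAXAXA#

(p, yyzzzyy, #) ⊢ (q, yzzzyy, A#) ⊢ (q, yzzzyy, XA#) ⊢ (p, zzzyy, XXA#) ⊢ (r, zzyy, AAXA#) ⊢ (p, zyy, AXA#) ⊢ (p, yy, XAXA#) ⊢ (q, y, AXAXA#) ⊢ (q, y, XAXAXA#) ⊢ (p, ε, XXAXAXA#)
All input consumed in state p with stack XXAXAXA#.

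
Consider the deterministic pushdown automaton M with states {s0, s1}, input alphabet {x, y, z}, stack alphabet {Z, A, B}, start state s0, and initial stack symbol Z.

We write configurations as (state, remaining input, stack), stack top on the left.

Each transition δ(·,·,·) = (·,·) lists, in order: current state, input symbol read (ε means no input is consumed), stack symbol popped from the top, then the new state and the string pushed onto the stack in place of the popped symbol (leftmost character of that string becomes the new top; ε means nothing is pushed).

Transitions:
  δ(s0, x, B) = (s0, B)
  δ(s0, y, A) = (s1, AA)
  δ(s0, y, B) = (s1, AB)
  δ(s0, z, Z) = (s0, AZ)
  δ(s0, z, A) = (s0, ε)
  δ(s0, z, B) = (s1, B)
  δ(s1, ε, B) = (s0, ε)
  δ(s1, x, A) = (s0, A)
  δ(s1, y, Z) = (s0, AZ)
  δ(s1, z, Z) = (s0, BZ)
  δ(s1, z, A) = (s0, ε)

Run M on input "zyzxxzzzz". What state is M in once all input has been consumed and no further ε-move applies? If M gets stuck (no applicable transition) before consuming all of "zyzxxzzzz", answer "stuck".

stuck

(s0, zyzxxzzzz, Z) ⊢ (s0, yzxxzzzz, AZ) ⊢ (s1, zxxzzzz, AAZ) ⊢ (s0, xxzzzz, AZ)
No transition for (s0, x, top A); M blocks with input xxzzzz remaining.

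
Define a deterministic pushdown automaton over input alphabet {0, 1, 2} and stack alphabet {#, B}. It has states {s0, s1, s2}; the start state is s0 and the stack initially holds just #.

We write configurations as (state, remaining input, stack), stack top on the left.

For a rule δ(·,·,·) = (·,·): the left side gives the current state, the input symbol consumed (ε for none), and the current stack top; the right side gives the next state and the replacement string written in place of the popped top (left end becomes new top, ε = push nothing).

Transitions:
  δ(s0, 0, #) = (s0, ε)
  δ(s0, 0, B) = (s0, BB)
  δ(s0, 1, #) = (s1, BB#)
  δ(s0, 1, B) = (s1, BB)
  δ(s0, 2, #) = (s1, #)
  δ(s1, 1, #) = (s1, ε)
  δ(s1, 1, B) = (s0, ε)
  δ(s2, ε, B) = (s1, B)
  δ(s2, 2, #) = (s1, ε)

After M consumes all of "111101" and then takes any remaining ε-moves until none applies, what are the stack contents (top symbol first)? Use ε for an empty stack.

BBB#

(s0, 111101, #)
  read 1, top #: go to s1, push BB# → (s1, 11101, BB#)
  read 1, top B: go to s0, push ε → (s0, 1101, B#)
  read 1, top B: go to s1, push BB → (s1, 101, BB#)
  read 1, top B: go to s0, push ε → (s0, 01, B#)
  read 0, top B: go to s0, push BB → (s0, 1, BB#)
  read 1, top B: go to s1, push BB → (s1, ε, BBB#)
All input consumed in state s1 with stack BBB#.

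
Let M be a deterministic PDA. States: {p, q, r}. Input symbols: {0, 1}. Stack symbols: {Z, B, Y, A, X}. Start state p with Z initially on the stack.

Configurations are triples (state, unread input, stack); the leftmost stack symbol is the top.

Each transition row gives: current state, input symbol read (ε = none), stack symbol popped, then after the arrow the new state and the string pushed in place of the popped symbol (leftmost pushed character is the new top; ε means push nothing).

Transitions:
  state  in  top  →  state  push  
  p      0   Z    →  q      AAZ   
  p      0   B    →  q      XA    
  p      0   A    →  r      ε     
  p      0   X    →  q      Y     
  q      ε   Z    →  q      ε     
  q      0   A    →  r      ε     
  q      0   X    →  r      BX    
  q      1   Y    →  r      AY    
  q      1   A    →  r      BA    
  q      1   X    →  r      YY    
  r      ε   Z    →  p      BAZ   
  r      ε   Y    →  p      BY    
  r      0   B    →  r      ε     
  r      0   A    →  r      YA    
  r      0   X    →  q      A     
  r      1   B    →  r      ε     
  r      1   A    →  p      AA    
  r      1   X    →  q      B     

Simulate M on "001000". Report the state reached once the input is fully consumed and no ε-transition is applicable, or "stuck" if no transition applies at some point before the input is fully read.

q

(p, 001000, Z)
  read 0, top Z: go to q, push AAZ → (q, 01000, AAZ)
  read 0, top A: go to r, push ε → (r, 1000, AZ)
  read 1, top A: go to p, push AA → (p, 000, AAZ)
  read 0, top A: go to r, push ε → (r, 00, AZ)
  read 0, top A: go to r, push YA → (r, 0, YAZ)
  ε-move, top Y: go to p, push BY → (p, 0, BYAZ)
  read 0, top B: go to q, push XA → (q, ε, XAYAZ)
All input consumed; M is in state q.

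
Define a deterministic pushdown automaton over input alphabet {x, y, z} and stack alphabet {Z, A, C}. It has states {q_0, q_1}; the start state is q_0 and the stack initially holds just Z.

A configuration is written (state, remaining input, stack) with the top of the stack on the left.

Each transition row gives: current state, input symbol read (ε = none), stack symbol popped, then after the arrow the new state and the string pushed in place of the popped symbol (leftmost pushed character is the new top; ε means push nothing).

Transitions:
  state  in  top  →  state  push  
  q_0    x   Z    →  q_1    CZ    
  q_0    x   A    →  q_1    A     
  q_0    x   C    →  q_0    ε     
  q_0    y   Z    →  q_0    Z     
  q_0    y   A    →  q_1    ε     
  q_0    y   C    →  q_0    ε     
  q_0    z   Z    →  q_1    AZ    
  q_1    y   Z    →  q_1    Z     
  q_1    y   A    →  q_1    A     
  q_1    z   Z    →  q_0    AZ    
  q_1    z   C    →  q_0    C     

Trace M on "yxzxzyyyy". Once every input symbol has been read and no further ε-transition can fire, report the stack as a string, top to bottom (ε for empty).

(q_0, yxzxzyyyy, Z)
  read y, top Z: go to q_0, push Z → (q_0, xzxzyyyy, Z)
  read x, top Z: go to q_1, push CZ → (q_1, zxzyyyy, CZ)
  read z, top C: go to q_0, push C → (q_0, xzyyyy, CZ)
  read x, top C: go to q_0, push ε → (q_0, zyyyy, Z)
  read z, top Z: go to q_1, push AZ → (q_1, yyyy, AZ)
  read y, top A: go to q_1, push A → (q_1, yyy, AZ)
  read y, top A: go to q_1, push A → (q_1, yy, AZ)
  read y, top A: go to q_1, push A → (q_1, y, AZ)
  read y, top A: go to q_1, push A → (q_1, ε, AZ)
All input consumed in state q_1 with stack AZ.

AZ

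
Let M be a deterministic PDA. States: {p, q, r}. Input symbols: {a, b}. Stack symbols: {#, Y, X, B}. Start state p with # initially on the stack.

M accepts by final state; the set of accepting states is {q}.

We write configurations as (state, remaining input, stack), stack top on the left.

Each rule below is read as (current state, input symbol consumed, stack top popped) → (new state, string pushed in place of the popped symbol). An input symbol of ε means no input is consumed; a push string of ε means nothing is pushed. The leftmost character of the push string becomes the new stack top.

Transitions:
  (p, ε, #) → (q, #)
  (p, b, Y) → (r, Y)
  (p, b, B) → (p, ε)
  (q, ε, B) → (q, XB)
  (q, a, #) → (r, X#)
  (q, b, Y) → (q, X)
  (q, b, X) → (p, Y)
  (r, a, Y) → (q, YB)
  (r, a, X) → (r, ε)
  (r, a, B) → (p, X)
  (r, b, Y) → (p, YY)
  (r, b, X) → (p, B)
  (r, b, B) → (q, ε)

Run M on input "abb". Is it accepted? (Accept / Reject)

Accept

(p, abb, #)
  ε-move, top #: go to q, push # → (q, abb, #)
  read a, top #: go to r, push X# → (r, bb, X#)
  read b, top X: go to p, push B → (p, b, B#)
  read b, top B: go to p, push ε → (p, ε, #)
  ε-move, top #: go to q, push # → (q, ε, #)
All input consumed; state q ∈ F.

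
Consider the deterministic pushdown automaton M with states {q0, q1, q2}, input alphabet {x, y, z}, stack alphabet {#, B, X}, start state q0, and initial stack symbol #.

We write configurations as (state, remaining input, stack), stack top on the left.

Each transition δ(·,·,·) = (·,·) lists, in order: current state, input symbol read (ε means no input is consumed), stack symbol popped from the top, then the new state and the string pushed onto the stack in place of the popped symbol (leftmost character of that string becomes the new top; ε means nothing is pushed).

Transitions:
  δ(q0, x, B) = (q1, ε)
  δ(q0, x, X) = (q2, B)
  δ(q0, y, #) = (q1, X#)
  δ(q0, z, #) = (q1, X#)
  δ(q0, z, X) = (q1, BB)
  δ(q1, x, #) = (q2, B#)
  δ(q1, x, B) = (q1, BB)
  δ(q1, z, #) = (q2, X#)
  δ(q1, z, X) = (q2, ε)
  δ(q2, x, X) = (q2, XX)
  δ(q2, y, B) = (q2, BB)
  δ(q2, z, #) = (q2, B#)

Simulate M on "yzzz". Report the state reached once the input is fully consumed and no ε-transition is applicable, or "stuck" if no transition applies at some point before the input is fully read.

(q0, yzzz, #) ⊢ (q1, zzz, X#) ⊢ (q2, zz, #) ⊢ (q2, z, B#)
No transition for (q2, z, top B); M blocks with input z remaining.

stuck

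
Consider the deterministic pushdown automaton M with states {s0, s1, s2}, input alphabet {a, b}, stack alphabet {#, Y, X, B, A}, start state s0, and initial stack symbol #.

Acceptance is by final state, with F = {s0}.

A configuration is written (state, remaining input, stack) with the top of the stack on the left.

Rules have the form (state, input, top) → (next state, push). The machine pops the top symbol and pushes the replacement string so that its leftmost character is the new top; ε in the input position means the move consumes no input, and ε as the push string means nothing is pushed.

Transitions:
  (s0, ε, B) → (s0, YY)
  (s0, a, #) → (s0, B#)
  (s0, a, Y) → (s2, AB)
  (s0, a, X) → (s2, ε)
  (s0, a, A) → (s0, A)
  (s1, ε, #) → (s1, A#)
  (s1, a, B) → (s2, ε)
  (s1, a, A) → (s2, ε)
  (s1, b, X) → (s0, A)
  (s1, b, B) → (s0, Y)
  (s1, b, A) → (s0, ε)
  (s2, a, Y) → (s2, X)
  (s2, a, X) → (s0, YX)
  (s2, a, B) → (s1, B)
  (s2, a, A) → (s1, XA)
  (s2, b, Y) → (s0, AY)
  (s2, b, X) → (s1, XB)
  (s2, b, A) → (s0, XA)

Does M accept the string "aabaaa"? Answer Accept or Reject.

Reject

(s0, aabaaa, #)
  read a, top #: go to s0, push B# → (s0, abaaa, B#)
  ε-move, top B: go to s0, push YY → (s0, abaaa, YY#)
  read a, top Y: go to s2, push AB → (s2, baaa, ABY#)
  read b, top A: go to s0, push XA → (s0, aaa, XABY#)
  read a, top X: go to s2, push ε → (s2, aa, ABY#)
  read a, top A: go to s1, push XA → (s1, a, XABY#)
No transition applies at (s1, a, XABY#); input not fully consumed.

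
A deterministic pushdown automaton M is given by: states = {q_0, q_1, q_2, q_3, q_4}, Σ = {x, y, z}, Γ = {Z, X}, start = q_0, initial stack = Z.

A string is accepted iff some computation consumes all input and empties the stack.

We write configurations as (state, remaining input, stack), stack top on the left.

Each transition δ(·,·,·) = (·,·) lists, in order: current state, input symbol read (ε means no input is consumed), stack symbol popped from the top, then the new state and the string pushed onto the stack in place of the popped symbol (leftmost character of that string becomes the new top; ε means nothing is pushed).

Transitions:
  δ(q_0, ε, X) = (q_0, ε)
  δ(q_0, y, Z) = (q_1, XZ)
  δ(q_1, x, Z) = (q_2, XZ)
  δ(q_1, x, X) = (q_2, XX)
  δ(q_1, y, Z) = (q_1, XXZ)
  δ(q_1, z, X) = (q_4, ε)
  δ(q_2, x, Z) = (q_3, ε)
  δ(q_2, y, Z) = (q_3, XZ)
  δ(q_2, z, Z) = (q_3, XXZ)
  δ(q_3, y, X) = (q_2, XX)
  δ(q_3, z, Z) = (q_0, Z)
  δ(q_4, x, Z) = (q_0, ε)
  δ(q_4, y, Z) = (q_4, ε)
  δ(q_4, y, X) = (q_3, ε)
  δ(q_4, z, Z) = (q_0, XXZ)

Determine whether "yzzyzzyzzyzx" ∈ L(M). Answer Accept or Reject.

Accept

(q_0, yzzyzzyzzyzx, Z) ⊢ (q_1, zzyzzyzzyzx, XZ) ⊢ (q_4, zyzzyzzyzx, Z) ⊢ (q_0, yzzyzzyzx, XXZ) ⊢ (q_0, yzzyzzyzx, XZ) ⊢ (q_0, yzzyzzyzx, Z) ⊢ (q_1, zzyzzyzx, XZ) ⊢ (q_4, zyzzyzx, Z) ⊢ (q_0, yzzyzx, XXZ) ⊢ (q_0, yzzyzx, XZ) ⊢ (q_0, yzzyzx, Z) ⊢ (q_1, zzyzx, XZ) ⊢ (q_4, zyzx, Z) ⊢ (q_0, yzx, XXZ) ⊢ (q_0, yzx, XZ) ⊢ (q_0, yzx, Z) ⊢ (q_1, zx, XZ) ⊢ (q_4, x, Z) ⊢ (q_0, ε, ε)
All input consumed and the stack is empty.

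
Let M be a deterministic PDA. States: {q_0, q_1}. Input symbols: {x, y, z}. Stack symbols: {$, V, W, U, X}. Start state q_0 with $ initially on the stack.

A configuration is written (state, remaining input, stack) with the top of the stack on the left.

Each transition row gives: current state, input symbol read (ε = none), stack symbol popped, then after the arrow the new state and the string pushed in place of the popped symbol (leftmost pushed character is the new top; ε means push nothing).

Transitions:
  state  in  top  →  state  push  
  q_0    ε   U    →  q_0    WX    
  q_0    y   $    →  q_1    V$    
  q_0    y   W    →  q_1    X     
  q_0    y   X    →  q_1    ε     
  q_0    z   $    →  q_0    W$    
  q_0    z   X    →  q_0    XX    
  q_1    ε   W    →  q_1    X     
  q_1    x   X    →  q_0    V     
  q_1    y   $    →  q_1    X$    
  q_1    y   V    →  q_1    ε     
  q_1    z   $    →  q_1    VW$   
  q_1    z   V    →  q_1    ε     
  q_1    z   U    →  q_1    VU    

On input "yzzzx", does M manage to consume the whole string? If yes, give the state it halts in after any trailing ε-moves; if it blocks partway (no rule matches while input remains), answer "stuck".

(q_0, yzzzx, $)
  read y, top $: go to q_1, push V$ → (q_1, zzzx, V$)
  read z, top V: go to q_1, push ε → (q_1, zzx, $)
  read z, top $: go to q_1, push VW$ → (q_1, zx, VW$)
  read z, top V: go to q_1, push ε → (q_1, x, W$)
  ε-move, top W: go to q_1, push X → (q_1, x, X$)
  read x, top X: go to q_0, push V → (q_0, ε, V$)
All input consumed; M is in state q_0.

q_0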